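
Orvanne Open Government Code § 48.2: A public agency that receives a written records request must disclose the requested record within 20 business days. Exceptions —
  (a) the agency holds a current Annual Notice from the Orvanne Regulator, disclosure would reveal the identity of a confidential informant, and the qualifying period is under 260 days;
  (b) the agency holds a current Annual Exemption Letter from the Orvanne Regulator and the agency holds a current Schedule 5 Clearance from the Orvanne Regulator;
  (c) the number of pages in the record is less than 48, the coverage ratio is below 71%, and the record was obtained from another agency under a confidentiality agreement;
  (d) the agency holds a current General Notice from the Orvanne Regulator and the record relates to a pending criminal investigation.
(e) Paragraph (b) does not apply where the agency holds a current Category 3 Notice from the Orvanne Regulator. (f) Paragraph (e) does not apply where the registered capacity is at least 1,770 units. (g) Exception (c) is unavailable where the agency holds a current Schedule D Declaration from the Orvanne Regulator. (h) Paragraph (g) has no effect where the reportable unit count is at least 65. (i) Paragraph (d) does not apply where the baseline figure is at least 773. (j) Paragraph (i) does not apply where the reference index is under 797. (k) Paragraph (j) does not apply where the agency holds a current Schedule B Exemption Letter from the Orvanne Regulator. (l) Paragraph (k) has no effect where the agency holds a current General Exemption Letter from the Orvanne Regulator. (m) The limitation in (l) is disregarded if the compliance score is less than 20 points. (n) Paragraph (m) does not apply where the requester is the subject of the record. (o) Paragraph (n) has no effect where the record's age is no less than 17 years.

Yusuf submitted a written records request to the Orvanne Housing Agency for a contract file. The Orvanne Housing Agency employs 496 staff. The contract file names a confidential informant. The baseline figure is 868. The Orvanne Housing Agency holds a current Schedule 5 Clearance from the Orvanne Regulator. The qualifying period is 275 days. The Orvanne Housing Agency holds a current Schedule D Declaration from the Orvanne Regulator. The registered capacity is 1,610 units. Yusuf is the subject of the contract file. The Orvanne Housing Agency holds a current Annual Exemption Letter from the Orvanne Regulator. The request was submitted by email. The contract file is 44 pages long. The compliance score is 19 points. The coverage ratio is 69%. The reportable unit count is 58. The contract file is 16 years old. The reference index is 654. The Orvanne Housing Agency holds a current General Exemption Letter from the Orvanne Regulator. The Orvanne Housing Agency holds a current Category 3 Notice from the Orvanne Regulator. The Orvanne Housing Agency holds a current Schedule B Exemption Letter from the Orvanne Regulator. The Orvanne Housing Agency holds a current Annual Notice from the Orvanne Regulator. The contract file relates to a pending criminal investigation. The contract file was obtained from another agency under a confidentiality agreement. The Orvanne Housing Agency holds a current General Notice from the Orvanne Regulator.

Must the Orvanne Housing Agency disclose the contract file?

Exception (a) fails — the qualifying period is 275 days, not under 260 days.
Exception (b): a current Annual Exemption Letter is held; a current Schedule 5 Clearance is held — every condition holds. However, paragraphs (e)–(f) must be considered: (e) operates against (b): a current Category 3 Notice is held. (f), which would lift (e), is not triggered — the registered capacity is 1,610 units, short of 1,770 units. (b) is therefore removed.
Exception (c)'s conditions are all satisfied: the number of pages in the record is 44, less than the 48 limit; the coverage ratio is 69%, below the 71% limit; the contract file was obtained under a confidentiality agreement. However, paragraphs (g)–(h) must be considered: (g) is triggered — a current Schedule D Declaration is held. (h) is not triggered (the reportable unit count is 58, short of 65), so (g) stands. Exception (c) does not apply.
Exception (d): a current General Notice is held; the contract file relates to a pending investigation — every condition holds. Considering the limiting provisions: (i) operates (the baseline figure is 868, meeting the 773 threshold), but is displaced by (j): (j) operates against (i): the reference index is 654, under the 797 limit. (k) is engaged (a current Schedule B Exemption Letter is held), but is itself disapplied by (l): (l) applies — a current General Exemption Letter is held. (m) is engaged (the compliance score is 19 points, less than the 20 points limit), but is displaced by (n): (n) operates against (m): Yusuf is the subject of the contract file. (o), which would lift (n), does not operate here — the record's age is 16 years, short of 17 years. Exception (d) stands.

No — exception (d) applies; the Orvanne Housing Agency is not required to disclose the contract file.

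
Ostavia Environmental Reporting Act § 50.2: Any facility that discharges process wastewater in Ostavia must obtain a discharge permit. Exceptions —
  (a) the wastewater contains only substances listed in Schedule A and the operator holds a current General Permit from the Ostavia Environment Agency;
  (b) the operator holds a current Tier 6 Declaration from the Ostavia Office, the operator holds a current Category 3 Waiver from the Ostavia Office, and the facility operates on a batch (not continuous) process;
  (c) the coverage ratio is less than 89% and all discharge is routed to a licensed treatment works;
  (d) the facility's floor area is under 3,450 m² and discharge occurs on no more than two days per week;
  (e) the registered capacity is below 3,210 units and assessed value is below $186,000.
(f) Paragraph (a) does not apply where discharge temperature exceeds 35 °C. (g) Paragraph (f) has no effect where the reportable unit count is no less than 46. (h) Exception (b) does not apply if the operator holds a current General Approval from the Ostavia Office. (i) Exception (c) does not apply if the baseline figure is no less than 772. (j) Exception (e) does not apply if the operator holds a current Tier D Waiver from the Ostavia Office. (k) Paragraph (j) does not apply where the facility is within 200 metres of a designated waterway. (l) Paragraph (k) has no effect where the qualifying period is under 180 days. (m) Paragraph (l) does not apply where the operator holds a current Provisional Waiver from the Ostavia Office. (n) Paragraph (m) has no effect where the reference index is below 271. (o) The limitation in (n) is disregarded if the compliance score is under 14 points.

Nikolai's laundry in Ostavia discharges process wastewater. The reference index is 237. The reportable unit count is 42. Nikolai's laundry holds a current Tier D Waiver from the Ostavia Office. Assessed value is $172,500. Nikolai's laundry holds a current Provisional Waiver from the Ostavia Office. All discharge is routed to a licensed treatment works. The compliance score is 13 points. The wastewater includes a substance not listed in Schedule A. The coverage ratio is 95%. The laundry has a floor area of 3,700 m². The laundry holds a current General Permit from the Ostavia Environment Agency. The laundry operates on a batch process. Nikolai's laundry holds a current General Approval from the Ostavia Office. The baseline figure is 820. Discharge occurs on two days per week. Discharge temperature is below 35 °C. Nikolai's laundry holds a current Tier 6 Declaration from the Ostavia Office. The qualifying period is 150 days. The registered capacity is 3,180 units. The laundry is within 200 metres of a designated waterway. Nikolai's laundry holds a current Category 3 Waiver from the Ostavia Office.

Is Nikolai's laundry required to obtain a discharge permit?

Exception (a) fails — the wastewater includes a non-Schedule-A substance.
Exception (b): a current Tier 6 Declaration is held; a current Category 3 Waiver is held; the facility operates on a batch process — every condition holds. Turning to paragraph (h): (h) operates — a current General Approval is held. (b) is therefore removed.
Exception (c) fails — the coverage ratio is 95%, not less than 89%.
Exception (d) requires that the facility's floor area is under 3,450 m²; but the facility's floor area is 3,700 m², not under 3,450 m², so (d) is unavailable.
All of (e)'s requirements are met (the registered capacity is 3,180 units, below the 3,210 units limit; assessed value is $172,500, below the $186,000 limit). Considering the limiting provisions: (j) would limit (e) — a current Tier D Waiver is held — but (k) sets (j) aside: (k) is triggered — the laundry is within 200 m of a designated waterway. (l) is triggered (the qualifying period is 150 days, under the 180 days limit), but is itself disapplied by (m): (m) operates against (l): a current Provisional Waiver is held. (n) would limit (m) — the reference index is 237, below the 271 limit — but (o) sets (n) aside: (o) applies — the compliance score is 13 points, under the 14 points limit. Exception (e) stands.

No — exception (e) applies; Nikolai's laundry is not required to obtain a discharge permit.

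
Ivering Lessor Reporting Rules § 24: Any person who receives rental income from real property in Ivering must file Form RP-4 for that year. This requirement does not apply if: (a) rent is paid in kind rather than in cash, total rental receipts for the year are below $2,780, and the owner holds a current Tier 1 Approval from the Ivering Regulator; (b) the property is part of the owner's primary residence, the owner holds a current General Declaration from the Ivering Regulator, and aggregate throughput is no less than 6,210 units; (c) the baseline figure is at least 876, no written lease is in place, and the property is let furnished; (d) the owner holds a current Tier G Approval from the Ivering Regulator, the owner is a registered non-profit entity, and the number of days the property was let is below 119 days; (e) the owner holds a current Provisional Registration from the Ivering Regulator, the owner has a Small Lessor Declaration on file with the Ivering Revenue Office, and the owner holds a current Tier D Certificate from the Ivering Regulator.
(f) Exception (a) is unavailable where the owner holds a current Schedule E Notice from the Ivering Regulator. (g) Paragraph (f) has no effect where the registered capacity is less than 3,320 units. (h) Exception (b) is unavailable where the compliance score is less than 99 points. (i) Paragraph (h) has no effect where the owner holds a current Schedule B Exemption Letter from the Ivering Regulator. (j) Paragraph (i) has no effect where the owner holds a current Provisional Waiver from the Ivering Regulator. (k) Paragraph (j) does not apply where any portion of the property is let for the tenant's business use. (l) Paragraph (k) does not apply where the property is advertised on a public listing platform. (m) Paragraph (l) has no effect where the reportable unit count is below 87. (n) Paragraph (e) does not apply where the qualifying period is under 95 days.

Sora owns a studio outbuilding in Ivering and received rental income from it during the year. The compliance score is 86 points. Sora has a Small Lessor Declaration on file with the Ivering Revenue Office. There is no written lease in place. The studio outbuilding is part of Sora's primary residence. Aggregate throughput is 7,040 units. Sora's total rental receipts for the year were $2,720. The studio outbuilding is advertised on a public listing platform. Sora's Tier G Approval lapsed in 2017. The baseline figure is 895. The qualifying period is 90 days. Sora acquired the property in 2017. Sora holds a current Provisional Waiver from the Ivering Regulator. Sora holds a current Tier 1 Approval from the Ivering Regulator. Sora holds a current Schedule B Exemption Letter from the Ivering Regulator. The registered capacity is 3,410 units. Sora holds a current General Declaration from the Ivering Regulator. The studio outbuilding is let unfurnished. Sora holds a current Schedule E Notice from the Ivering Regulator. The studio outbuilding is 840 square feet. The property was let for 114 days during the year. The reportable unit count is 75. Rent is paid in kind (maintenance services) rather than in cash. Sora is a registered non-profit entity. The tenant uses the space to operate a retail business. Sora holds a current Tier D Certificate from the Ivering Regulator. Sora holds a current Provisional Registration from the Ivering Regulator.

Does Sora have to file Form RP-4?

All of (a)'s requirements are met (rent is paid in kind; total rental receipts for the year are $2,720, below the $2,780 limit; a current Tier 1 Approval is held). But applying paragraphs (f)–(g): (f) operates against (a): a current Schedule E Notice is held. (g), which would lift (f), is inapplicable — the registered capacity is 3,410 units, not less than 3,320 units. (a) is therefore removed.
Exception (b): the studio outbuilding is part of the primary residence; a current General Declaration is held; aggregate throughput is 7,040 units, meeting the 6,210 units threshold — every condition holds. Considering the limiting provisions: (h) would limit (b) — the compliance score is 86 points, less than the 99 points limit — but (i) sets (h) aside: (i) operates against (h): a current Schedule B Exemption Letter is held. (j) operates (a current Provisional Waiver is held), but is displaced by (k): (k) applies — the space is let for business use. (l) applies (the property is publicly advertised), but is set aside by (m): (m) operates against (l): the reportable unit count is 75, below the 87 limit. So (b) applies.
Exception (c) requires that the property is let furnished; but the property is let unfurnished, so (c) is unavailable.
Exception (d) requires that the owner holds a current Tier G Approval from the Ivering Regulator; but no current Tier G Approval is held, so (d) is unavailable.
Exception (e) is satisfied on its face — a current Provisional Registration is held; a Small Lessor Declaration is on file; a current Tier D Certificate is held. Turning to paragraph (n): (n) operates against (e): the qualifying period is 90 days, under the 95 days limit. So (e) is unavailable.

No — exception (b) applies; Sora is not required to file Form RP-4.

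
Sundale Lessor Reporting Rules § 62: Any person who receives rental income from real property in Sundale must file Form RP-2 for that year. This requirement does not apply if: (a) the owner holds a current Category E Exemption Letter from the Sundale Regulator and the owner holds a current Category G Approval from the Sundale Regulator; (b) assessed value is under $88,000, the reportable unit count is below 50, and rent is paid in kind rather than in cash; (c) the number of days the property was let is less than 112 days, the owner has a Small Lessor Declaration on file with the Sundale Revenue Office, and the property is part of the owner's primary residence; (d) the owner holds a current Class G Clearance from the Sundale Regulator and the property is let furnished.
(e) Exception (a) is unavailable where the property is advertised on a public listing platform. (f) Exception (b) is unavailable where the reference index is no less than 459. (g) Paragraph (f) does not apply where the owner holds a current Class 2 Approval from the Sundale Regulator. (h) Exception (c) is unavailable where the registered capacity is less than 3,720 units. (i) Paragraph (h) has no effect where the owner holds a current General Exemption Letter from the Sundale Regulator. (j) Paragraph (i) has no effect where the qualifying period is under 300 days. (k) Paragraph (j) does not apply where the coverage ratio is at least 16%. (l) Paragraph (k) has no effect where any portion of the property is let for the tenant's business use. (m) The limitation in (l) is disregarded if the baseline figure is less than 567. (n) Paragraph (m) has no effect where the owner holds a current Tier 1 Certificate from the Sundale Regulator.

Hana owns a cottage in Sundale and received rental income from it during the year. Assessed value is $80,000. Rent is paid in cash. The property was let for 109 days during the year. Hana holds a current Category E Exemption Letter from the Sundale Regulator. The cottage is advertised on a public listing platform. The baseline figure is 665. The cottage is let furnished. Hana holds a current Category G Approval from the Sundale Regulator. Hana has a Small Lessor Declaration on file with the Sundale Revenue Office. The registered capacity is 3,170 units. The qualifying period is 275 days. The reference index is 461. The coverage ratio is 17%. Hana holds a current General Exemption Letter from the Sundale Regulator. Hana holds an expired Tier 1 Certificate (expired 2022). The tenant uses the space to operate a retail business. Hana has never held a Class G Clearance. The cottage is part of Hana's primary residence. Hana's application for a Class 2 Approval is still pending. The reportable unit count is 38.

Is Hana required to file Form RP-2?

Exception (a) is satisfied on its face — a current Category E Exemption Letter is held; a current Category G Approval is held. But applying paragraph (e): (e) operates against (a): the property is publicly advertised. Exception (a) does not apply.
Exception (b) does not apply: rent is paid in cash.
Exception (c) is satisfied on its face — the number of days the property was let is 109 days, less than the 112 days limit; a Small Lessor Declaration is on file; the cottage is part of the primary residence. But applying paragraphs (h)–(n): (h) applies — the registered capacity is 3,170 units, less than the 3,720 units limit. (i) would limit (h) — a current General Exemption Letter is held — but (j) sets (i) aside: (j) operates against (i): the qualifying period is 275 days, under the 300 days limit. (k) would limit (j) — the coverage ratio is 17%, meeting the 16% threshold — but (l) sets (k) aside: (l) operates against (k): the space is let for business use. (m), which would lift (l), is not engaged — the baseline figure is 665, not less than 567. So (c) is unavailable.
Exception (d) requires that the owner holds a current Class G Clearance from the Sundale Regulator; but the Class G Clearance is not current, so (d) is unavailable.
No exception applies. The general rule governs.

Yes — Hana must file Form RP-2.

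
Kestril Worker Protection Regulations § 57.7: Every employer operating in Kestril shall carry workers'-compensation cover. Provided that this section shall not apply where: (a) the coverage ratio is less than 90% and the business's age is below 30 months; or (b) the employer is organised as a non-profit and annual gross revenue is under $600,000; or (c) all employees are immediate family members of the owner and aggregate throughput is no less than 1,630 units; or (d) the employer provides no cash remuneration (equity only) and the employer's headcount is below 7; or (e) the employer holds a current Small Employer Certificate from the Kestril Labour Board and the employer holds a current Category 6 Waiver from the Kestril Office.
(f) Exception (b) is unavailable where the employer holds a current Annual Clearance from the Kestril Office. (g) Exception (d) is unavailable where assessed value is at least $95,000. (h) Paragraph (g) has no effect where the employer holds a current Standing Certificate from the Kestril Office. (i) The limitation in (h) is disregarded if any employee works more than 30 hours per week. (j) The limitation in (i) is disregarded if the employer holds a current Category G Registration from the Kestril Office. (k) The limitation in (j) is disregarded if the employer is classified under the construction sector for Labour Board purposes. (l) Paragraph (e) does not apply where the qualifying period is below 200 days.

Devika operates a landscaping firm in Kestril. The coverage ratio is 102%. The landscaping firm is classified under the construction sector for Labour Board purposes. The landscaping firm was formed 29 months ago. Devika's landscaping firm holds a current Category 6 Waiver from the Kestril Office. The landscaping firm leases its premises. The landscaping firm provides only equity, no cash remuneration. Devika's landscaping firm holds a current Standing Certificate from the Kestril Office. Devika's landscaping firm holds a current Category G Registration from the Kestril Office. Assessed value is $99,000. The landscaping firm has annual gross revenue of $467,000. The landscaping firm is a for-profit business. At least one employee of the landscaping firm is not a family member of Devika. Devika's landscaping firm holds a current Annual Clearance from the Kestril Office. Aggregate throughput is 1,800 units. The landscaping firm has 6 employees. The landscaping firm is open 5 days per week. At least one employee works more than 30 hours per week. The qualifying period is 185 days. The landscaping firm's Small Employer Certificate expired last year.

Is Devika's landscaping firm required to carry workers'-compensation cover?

Yes — Devika's landscaping firm must carry workers'-compensation cover.

Exception (a) does not apply: the coverage ratio is 102%, not less than 90%.
Exception (b) does not apply: the employer is for-profit.
Exception (c) does not apply: at least one employee is not a family member.
All of (d)'s requirements are met (remuneration is equity-only; the employer's headcount is 6, below the 7 limit). But: (g) operates — assessed value is $99,000, meeting the $95,000 threshold. (h) would limit (g) — a current Standing Certificate is held — but (i) sets (h) aside: (i) is triggered — at least one employee exceeds 30 hours/week. (j) operates (a current Category G Registration is held), but is set aside by (k): (k) operates against (j): the landscaping firm is classified under the construction sector. So (d) is unavailable.
Exception (e) requires that the employer holds a current Small Employer Certificate from the Kestril Labour Board; but the Small Employer Certificate has expired, so (e) is unavailable.
No exception displaces § 57.7.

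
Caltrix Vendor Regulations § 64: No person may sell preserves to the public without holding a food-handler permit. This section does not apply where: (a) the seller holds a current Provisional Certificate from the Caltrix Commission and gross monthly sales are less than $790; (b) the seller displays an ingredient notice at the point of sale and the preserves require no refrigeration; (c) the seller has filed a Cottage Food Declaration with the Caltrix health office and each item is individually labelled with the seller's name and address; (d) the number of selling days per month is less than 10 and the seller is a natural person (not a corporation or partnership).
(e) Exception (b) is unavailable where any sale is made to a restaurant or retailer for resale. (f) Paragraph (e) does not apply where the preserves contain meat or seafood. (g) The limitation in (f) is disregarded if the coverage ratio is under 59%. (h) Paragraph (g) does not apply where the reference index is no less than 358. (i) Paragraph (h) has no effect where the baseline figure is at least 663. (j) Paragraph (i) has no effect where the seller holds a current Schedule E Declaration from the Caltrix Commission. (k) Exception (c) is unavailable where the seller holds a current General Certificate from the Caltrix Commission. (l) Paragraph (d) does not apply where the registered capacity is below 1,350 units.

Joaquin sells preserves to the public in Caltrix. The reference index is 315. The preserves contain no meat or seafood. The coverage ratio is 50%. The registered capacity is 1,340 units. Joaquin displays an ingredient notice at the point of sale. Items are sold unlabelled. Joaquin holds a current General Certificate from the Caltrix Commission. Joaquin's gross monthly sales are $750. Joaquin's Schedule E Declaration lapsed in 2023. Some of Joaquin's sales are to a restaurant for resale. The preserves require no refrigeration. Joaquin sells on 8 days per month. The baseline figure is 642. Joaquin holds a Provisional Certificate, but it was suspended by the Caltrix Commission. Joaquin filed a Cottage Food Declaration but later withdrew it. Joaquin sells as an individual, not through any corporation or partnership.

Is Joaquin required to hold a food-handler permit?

Yes — Joaquin must hold a food-handler permit.

Exception (a) fails — no current Provisional Certificate is held.
Exception (b)'s conditions are all satisfied: an ingredient notice is displayed; the preserves are shelf-stable. But applying paragraphs (e)–(j): (e) is triggered — some sales are to a restaurant for resale. (f) does not operate here (the preserves contain no meat or seafood), so (e) stands. (b) is therefore removed.
Exception (c) does not apply: the Cottage Food Declaration was withdrawn.
Exception (d): the number of selling days per month is 8, less than the 10 limit; the seller is a natural person — every condition holds. But: (l) is engaged — the registered capacity is 1,340 units, below the 1,350 units limit. So (d) is unavailable.
No exception applies. The general rule governs.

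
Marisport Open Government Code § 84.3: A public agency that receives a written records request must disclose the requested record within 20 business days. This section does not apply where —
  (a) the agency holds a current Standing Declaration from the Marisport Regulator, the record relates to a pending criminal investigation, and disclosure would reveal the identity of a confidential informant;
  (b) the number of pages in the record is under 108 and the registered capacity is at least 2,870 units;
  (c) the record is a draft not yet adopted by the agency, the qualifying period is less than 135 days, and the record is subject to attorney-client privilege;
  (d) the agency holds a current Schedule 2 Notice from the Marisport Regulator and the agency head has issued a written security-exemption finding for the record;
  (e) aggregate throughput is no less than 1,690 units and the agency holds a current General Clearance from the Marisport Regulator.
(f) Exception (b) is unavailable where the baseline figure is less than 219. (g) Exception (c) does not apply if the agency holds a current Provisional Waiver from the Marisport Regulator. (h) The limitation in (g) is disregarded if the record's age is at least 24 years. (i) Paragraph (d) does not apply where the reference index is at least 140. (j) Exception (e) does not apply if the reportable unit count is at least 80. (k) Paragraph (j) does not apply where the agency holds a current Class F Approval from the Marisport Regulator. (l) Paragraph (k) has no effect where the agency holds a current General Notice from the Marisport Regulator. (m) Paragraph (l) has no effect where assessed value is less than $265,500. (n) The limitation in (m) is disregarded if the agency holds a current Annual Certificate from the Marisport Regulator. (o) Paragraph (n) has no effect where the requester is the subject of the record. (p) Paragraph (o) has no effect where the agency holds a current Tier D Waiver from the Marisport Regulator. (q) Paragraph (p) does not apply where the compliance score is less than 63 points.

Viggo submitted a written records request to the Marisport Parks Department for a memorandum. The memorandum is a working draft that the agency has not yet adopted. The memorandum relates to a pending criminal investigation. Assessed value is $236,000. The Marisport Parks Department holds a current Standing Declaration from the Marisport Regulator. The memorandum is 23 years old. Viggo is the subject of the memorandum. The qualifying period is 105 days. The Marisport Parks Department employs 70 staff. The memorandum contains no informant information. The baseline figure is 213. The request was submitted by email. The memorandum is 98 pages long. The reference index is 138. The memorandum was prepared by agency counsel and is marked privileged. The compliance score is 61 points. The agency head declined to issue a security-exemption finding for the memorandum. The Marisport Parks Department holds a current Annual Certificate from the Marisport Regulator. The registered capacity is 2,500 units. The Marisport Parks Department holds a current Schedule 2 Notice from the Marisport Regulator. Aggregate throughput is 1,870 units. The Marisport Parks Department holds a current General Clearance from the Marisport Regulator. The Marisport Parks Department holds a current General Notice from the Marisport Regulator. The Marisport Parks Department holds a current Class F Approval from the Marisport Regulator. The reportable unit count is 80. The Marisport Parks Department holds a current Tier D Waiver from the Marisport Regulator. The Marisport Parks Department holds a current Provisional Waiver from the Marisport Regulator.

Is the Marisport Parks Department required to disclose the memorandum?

No — exception (e) applies; the Marisport Parks Department is not required to disclose the memorandum.

Exception (a) requires that disclosure would reveal the identity of a confidential informant; but the memorandum contains no informant information, so (a) is unavailable.
Exception (b) fails — the registered capacity is 2,500 units, short of 2,870 units.
Exception (c) is satisfied on its face — the memorandum is an unadopted draft; the qualifying period is 105 days, less than the 135 days limit; the memorandum is privileged. Turning to paragraphs (g)–(h): (g) operates — a current Provisional Waiver is held. (h), which would lift (g), is not triggered — the record's age is 23 years, short of 24 years. So (c) is unavailable.
Exception (d) requires that the agency head has issued a written security-exemption finding for the record; but the agency head declined to issue a security-exemption finding, so (d) is unavailable.
Exception (e) is satisfied on its face — aggregate throughput is 1,870 units, meeting the 1,690 units threshold; a current General Clearance is held. Applying paragraphs (j)–(q): (j) applies (the reportable unit count is 80, meeting the 80 threshold), but is set aside by (k): (k) operates against (j): a current Class F Approval is held. (l) operates (a current General Notice is held), but is displaced by (m): (m) operates against (l): assessed value is $236,000, less than the $265,500 limit. (n) applies (a current Annual Certificate is held), but is set aside by (o): (o) operates — Viggo is the subject of the memorandum. (p) would limit (o) — a current Tier D Waiver is held — but (q) sets (p) aside: (q) is triggered — the compliance score is 61 points, less than the 63 points limit. Exception (e) stands.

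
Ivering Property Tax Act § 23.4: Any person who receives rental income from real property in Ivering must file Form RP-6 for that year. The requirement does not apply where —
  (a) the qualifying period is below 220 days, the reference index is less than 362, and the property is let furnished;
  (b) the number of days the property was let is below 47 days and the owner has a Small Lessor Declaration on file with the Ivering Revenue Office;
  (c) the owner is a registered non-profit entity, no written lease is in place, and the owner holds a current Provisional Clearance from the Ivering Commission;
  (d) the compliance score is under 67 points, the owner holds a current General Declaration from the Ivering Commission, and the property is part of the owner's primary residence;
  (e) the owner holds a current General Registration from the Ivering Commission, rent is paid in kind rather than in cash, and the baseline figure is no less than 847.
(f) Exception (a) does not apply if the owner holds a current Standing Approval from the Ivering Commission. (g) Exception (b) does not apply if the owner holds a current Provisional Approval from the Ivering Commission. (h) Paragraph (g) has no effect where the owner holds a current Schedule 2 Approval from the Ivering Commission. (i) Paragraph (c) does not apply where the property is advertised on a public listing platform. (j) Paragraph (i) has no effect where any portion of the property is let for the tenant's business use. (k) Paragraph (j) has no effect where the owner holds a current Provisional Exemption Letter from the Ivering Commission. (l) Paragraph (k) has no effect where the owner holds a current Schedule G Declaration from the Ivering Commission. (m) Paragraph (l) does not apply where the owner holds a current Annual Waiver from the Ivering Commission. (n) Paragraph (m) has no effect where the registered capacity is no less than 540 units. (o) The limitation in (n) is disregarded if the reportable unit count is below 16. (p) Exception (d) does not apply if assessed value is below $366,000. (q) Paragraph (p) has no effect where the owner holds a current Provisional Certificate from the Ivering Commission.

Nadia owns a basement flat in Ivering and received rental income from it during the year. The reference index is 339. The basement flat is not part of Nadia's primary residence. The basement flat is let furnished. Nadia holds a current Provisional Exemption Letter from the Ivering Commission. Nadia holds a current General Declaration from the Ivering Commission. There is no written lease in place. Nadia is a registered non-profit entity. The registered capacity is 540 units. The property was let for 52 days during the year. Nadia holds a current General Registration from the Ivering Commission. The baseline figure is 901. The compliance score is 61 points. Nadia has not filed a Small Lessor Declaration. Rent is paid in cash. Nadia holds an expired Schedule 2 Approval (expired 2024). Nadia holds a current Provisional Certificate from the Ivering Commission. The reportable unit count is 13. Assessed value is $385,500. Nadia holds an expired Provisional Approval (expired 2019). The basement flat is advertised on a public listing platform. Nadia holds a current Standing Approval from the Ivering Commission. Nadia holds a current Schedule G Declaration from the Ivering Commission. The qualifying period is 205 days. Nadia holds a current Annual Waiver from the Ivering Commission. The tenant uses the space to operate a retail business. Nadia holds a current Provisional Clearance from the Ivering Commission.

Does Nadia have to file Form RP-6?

Yes — Nadia must file Form RP-6.

Exception (a) is satisfied on its face — the qualifying period is 205 days, below the 220 days limit; the reference index is 339, less than the 362 limit; the property is let furnished. But applying paragraph (f): (f) operates against (a): a current Standing Approval is held. (a) is therefore removed.
Exception (b) requires that the number of days the property was let is below 47 days; but the number of days the property was let is 52 days, not below 47 days, so (b) is unavailable.
All of (c)'s requirements are met (Nadia is a registered non-profit; there is no written lease; a current Provisional Clearance is held). However, paragraphs (i)–(o) must be considered: (i) operates against (c): the property is publicly advertised. (j) operates (the space is let for business use), but is displaced by (k): (k) is engaged — a current Provisional Exemption Letter is held. (l) would limit (k) — a current Schedule G Declaration is held — but (m) sets (l) aside: (m) is triggered — a current Annual Waiver is held. (n) would limit (m) — the registered capacity is 540 units, meeting the 540 units threshold — but (o) sets (n) aside: (o) operates against (n): the reportable unit count is 13, below the 16 limit. (c) is therefore removed.
Exception (d) fails — the basement flat is not part of the primary residence.
Exception (e) requires that rent is paid in kind rather than in cash; but rent is paid in cash, so (e) is unavailable.
None of the exceptions is available; § 23.4 applies in full.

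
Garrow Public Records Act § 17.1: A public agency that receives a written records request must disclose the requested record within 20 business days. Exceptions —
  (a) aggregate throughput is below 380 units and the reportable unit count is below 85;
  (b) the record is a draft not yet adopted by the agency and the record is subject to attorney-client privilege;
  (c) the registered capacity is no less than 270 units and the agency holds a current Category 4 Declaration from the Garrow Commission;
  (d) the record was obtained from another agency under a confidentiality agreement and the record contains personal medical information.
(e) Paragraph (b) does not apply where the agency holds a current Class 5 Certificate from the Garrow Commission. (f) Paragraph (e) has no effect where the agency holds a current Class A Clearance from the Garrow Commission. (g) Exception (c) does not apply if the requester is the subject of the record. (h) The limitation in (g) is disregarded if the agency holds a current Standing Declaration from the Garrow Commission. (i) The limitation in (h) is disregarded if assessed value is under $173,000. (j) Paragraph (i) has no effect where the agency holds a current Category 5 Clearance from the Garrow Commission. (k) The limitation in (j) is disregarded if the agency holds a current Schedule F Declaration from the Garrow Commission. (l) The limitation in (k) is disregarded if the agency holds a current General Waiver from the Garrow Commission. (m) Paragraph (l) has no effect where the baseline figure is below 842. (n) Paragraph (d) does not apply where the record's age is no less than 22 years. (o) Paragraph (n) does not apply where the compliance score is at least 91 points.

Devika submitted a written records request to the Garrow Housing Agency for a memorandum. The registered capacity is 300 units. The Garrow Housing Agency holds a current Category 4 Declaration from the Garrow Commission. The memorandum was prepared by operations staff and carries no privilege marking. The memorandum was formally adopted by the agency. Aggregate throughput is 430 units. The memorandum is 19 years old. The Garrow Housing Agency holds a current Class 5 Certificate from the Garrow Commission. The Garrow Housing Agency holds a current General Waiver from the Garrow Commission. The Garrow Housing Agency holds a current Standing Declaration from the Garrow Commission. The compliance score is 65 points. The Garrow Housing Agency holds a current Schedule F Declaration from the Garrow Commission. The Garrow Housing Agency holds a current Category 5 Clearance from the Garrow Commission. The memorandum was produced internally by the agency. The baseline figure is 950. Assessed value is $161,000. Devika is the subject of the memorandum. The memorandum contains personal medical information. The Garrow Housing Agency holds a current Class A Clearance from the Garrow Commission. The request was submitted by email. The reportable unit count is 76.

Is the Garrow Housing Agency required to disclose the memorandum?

Exception (a) fails — aggregate throughput is 430 units, not below 380 units.
Exception (b) does not apply: the memorandum has been formally adopted.
Exception (c)'s conditions are all satisfied: the registered capacity is 300 units, meeting the 270 units threshold; a current Category 4 Declaration is held. Applying paragraphs (g)–(m): (g) would limit (c) — Devika is the subject of the memorandum — but (h) sets (g) aside: (h) operates — a current Standing Declaration is held. (i) would limit (h) — assessed value is $161,000, under the $173,000 limit — but (j) sets (i) aside: (j) operates — a current Category 5 Clearance is held. (k) is engaged (a current Schedule F Declaration is held), but is itself disapplied by (l): (l) operates against (k): a current General Waiver is held. (m) is inapplicable (the baseline figure is 950, not below 842), so (l) stands. So (c) applies.
Exception (d) fails — the memorandum was produced internally.

No — exception (c) applies; the Garrow Housing Agency is not required to disclose the memorandum.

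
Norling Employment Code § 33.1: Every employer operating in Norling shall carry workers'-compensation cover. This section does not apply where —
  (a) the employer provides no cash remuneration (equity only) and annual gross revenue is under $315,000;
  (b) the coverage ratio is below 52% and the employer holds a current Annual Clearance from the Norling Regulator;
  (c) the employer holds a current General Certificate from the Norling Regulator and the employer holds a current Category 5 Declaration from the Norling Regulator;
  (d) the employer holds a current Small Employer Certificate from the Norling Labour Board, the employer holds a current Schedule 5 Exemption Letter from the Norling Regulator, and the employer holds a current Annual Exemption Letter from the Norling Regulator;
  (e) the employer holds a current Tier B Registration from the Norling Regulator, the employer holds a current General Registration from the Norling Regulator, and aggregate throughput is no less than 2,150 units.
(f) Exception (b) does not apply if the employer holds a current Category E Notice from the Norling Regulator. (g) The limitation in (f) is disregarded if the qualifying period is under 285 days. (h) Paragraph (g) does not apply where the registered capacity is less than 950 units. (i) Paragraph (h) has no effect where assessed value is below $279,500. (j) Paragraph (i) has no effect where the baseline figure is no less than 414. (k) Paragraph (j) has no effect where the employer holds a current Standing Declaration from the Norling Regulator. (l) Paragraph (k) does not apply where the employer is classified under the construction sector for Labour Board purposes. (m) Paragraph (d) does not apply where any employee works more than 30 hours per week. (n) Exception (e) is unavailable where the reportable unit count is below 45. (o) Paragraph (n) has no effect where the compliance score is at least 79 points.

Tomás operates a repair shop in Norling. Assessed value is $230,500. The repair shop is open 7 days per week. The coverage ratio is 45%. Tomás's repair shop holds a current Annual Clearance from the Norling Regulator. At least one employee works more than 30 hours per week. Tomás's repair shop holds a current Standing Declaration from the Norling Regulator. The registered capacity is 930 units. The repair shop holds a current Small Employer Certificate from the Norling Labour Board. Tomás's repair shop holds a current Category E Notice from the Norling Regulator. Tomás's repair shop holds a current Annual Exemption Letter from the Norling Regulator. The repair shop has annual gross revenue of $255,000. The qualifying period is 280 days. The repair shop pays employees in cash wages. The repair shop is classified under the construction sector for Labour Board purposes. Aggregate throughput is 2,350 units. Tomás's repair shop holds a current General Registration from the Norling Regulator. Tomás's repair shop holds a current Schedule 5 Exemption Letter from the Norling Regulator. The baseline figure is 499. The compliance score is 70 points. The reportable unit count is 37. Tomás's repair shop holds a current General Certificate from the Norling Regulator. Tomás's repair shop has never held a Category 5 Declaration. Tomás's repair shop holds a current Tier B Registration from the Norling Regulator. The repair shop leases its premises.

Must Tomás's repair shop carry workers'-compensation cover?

Yes — Tomás's repair shop must carry workers'-compensation cover.

Exception (a) fails — employees are paid cash wages.
Exception (b)'s conditions are all satisfied: the coverage ratio is 45%, below the 52% limit; a current Annual Clearance is held. However, paragraphs (f)–(l) must be considered: (f) operates against (b): a current Category E Notice is held. (g) would limit (f) — the qualifying period is 280 days, under the 285 days limit — but (h) sets (g) aside: (h) operates against (g): the registered capacity is 930 units, less than the 950 units limit. (i) is triggered (assessed value is $230,500, below the $279,500 limit), but yields to (j): (j) is triggered — the baseline figure is 499, meeting the 414 threshold. (k) would limit (j) — a current Standing Declaration is held — but (l) sets (k) aside: (l) operates against (k): the repair shop is classified under the construction sector. So (b) is unavailable.
Exception (c) does not apply: the Category 5 Declaration is not current.
Exception (d)'s conditions are all satisfied: a current Small Employer Certificate is held; a current Schedule 5 Exemption Letter is held; a current Annual Exemption Letter is held. But: (m) operates against (d): at least one employee exceeds 30 hours/week. (d) is therefore removed.
Exception (e)'s conditions are all satisfied: a current Tier B Registration is held; a current General Registration is held; aggregate throughput is 2,350 units, meeting the 2,150 units threshold. Turning to paragraphs (n)–(o): (n) is triggered — the reportable unit count is 37, below the 45 limit. (o), which would lift (n), is not triggered — the compliance score is 70 points, short of 79 points. Exception (e) does not apply.
No exception displaces § 33.1.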